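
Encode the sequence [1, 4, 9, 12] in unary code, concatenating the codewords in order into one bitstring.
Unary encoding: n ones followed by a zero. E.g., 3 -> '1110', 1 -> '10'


Encode each number as n ones followed by a terminating 0:
  1 -> 10 (2 bits)
  4 -> 11110 (5 bits)
  9 -> 1111111110 (10 bits)
  12 -> 1111111111110 (13 bits)
Total length = 2 + 5 + 10 + 13 = 30 bits.

Unary([1, 4, 9, 12]) = 101111011111111101111111111110 (30 bits)


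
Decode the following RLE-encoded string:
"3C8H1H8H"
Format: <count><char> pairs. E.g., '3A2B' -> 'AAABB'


Expanding each <count><char> pair:
  3C -> 'CCC'
  8H -> 'HHHHHHHH'
  1H -> 'H'
  8H -> 'HHHHHHHH'

Decoded = CCCHHHHHHHHHHHHHHHHH


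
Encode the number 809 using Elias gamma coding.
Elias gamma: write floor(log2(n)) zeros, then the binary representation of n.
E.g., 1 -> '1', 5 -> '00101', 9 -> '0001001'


num_bits = floor(log2(809)) + 1 = 10
leading_zeros = num_bits - 1 = 9
binary(809) = 1100101001

Elias gamma(809) = '000000000' + '1100101001' = 0000000001100101001 (19 bits)


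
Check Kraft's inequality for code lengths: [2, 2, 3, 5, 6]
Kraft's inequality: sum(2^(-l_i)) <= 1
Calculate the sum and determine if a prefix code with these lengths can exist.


Sum = 2^(-2) + 2^(-2) + 2^(-3) + 2^(-5) + 2^(-6)
    = 0.25 + 0.25 + 0.125 + 0.03125 + 0.015625
    = 43/64 = 0.671875
Since 0.671875 <= 1, Kraft's inequality IS satisfied.
A prefix code with these lengths CAN exist.

Kraft sum = 0.671875. Satisfied.


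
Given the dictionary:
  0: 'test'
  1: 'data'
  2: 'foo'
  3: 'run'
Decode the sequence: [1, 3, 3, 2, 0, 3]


Look up each index in the dictionary:
  1 -> 'data'
  3 -> 'run'
  3 -> 'run'
  2 -> 'foo'
  0 -> 'test'
  3 -> 'run'

Decoded: "data run run foo test run"


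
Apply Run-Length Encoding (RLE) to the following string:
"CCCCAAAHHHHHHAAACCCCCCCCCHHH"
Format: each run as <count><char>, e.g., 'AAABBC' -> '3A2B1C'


Scanning runs left to right:
  i=0: run of 'C' x 4 -> '4C'
  i=4: run of 'A' x 3 -> '3A'
  i=7: run of 'H' x 6 -> '6H'
  i=13: run of 'A' x 3 -> '3A'
  i=16: run of 'C' x 9 -> '9C'
  i=25: run of 'H' x 3 -> '3H'

RLE = 4C3A6H3A9C3H


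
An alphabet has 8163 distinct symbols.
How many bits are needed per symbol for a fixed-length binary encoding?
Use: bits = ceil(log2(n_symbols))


log2(8163) = 12.9949
Bracket: 2^12 = 4096 < 8163 <= 2^13 = 8192
So ceil(log2(8163)) = 13

bits = ceil(log2(8163)) = ceil(12.9949) = 13 bits


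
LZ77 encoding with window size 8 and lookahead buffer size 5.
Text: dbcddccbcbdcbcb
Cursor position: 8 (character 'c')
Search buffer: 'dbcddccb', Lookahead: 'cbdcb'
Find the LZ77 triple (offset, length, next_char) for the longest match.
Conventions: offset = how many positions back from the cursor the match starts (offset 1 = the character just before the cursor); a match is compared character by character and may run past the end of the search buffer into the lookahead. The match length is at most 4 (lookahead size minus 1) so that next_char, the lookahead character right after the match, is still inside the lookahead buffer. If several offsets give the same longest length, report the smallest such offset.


Try each offset into the search buffer:
  offset=1 (pos 7, char 'b'): match length 0
  offset=2 (pos 6, char 'c'): match length 2
  offset=3 (pos 5, char 'c'): match length 1
  offset=4 (pos 4, char 'd'): match length 0
  offset=5 (pos 3, char 'd'): match length 0
  offset=6 (pos 2, char 'c'): match length 1
  offset=7 (pos 1, char 'b'): match length 0
  offset=8 (pos 0, char 'd'): match length 0
Longest match has length 2 at offset 2.
next_char = character at position 8 + 2 = 10 -> 'd'

Best match: offset=2, length=2 (matching 'cb' starting at position 6)
LZ77 triple: (2, 2, 'd')


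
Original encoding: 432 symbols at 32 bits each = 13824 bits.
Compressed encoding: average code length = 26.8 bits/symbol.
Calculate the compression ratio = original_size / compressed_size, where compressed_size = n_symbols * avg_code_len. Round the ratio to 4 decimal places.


original_size = n_symbols * orig_bits = 432 * 32 = 13824 bits
compressed_size = n_symbols * avg_code_len = 432 * 26.8 = 11577.6 bits
ratio = original_size / compressed_size = 13824 / 11577.6 = 1.194

Compression ratio = 1.194


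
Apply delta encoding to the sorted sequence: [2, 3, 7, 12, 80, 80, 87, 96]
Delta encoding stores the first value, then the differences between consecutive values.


First value: 2
Deltas:
  3 - 2 = 1
  7 - 3 = 4
  12 - 7 = 5
  80 - 12 = 68
  80 - 80 = 0
  87 - 80 = 7
  96 - 87 = 9


Delta encoded: [2, 1, 4, 5, 68, 0, 7, 9]


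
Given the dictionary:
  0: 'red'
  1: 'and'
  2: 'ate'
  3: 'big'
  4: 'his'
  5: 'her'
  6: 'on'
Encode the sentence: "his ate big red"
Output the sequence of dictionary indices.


Look up each word in the dictionary:
  'his' -> 4
  'ate' -> 2
  'big' -> 3
  'red' -> 0

Encoded: [4, 2, 3, 0]


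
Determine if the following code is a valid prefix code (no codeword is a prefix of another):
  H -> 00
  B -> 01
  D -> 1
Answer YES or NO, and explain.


Checking each pair (does one codeword prefix another?):
  H='00' vs B='01': no prefix
  H='00' vs D='1': no prefix
  B='01' vs H='00': no prefix
  B='01' vs D='1': no prefix
  D='1' vs H='00': no prefix
  D='1' vs B='01': no prefix
No violation found over all pairs.

YES -- this is a valid prefix code. No codeword is a prefix of any other codeword.


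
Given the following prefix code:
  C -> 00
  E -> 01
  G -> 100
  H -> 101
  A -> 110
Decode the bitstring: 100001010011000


Decoding step by step:
Bits 100 -> G
Bits 00 -> C
Bits 101 -> H
Bits 00 -> C
Bits 110 -> A
Bits 00 -> C


Decoded message: GCHCAC


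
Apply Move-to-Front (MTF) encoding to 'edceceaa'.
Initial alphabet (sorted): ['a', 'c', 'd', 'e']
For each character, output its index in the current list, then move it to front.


MTF encoding:
'e': index 3 in ['a', 'c', 'd', 'e'] -> ['e', 'a', 'c', 'd']
'd': index 3 in ['e', 'a', 'c', 'd'] -> ['d', 'e', 'a', 'c']
'c': index 3 in ['d', 'e', 'a', 'c'] -> ['c', 'd', 'e', 'a']
'e': index 2 in ['c', 'd', 'e', 'a'] -> ['e', 'c', 'd', 'a']
'c': index 1 in ['e', 'c', 'd', 'a'] -> ['c', 'e', 'd', 'a']
'e': index 1 in ['c', 'e', 'd', 'a'] -> ['e', 'c', 'd', 'a']
'a': index 3 in ['e', 'c', 'd', 'a'] -> ['a', 'e', 'c', 'd']
'a': index 0 in ['a', 'e', 'c', 'd'] -> ['a', 'e', 'c', 'd']


Output: [3, 3, 3, 2, 1, 1, 3, 0]


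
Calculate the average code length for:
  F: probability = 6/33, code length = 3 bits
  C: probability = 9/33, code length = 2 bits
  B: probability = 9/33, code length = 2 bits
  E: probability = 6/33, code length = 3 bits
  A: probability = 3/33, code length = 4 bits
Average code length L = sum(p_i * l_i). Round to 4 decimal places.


Weighted contributions p_i * l_i:
  F: (6/33) * 3 = 18/33
  C: (9/33) * 2 = 18/33
  B: (9/33) * 2 = 18/33
  E: (6/33) * 3 = 18/33
  A: (3/33) * 4 = 12/33
Sum = (18 + 18 + 18 + 18 + 12)/33 = 84/33

L = 84/33 = 2.5455 bits/symbol


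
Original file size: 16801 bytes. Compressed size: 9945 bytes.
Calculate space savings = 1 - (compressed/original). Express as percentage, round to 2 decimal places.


ratio = compressed/original = 9945/16801 = 0.591929
savings = 1 - ratio = 1 - 0.591929 = 0.408071
as a percentage: 0.408071 * 100 = 40.81%

Space savings = 1 - 9945/16801 = 40.81%


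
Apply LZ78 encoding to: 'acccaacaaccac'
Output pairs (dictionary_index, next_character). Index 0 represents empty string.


LZ78 encoding steps:
Dictionary: {0: ''}
Step 1: w='' (idx 0), next='a' -> output (0, 'a'), add 'a' as idx 1
Step 2: w='' (idx 0), next='c' -> output (0, 'c'), add 'c' as idx 2
Step 3: w='c' (idx 2), next='c' -> output (2, 'c'), add 'cc' as idx 3
Step 4: w='a' (idx 1), next='a' -> output (1, 'a'), add 'aa' as idx 4
Step 5: w='c' (idx 2), next='a' -> output (2, 'a'), add 'ca' as idx 5
Step 6: w='a' (idx 1), next='c' -> output (1, 'c'), add 'ac' as idx 6
Step 7: w='ca' (idx 5), next='c' -> output (5, 'c'), add 'cac' as idx 7


Encoded: [(0, 'a'), (0, 'c'), (2, 'c'), (1, 'a'), (2, 'a'), (1, 'c'), (5, 'c')]


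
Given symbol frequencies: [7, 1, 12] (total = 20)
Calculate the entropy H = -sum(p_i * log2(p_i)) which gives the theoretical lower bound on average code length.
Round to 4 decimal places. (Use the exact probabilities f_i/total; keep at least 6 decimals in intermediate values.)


Per-symbol terms -p_i * log2(p_i) with p_i = f_i/20:
  p = 7/20 = 0.350000: log2(p) = -1.514573, -p*log2(p) = 0.530101
  p = 1/20 = 0.050000: log2(p) = -4.321928, -p*log2(p) = 0.216096
  p = 12/20 = 0.600000: log2(p) = -0.736966, -p*log2(p) = 0.442179
H = 0.530101 + 0.216096 + 0.442179 = 1.188376

H = 1.1884 bits/symbol


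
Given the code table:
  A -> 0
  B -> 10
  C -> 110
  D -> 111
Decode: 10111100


Decoding:
10 -> B
111 -> D
10 -> B
0 -> A


Result: BDBA


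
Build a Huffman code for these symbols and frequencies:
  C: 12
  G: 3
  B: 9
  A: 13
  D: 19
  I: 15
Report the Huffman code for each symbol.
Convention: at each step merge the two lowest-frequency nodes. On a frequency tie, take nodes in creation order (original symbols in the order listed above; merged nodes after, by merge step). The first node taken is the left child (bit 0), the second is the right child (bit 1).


Huffman tree construction:
Step 1: Merge G(3) + B(9) = 12
Step 2: Merge C(12) + (G+B)(12) = 24
Step 3: Merge A(13) + I(15) = 28
Step 4: Merge D(19) + (C+(G+B))(24) = 43
Step 5: Merge (A+I)(28) + (D+(C+(G+B)))(43) = 71
Read each symbol's code off the tree from the root (left child = 0, right child = 1).

Codes:
  C: 110 (length 3)
  G: 1110 (length 4)
  B: 1111 (length 4)
  A: 00 (length 2)
  D: 10 (length 2)
  I: 01 (length 2)
Average code length: 178/71 = 2.5070 bits/symbol


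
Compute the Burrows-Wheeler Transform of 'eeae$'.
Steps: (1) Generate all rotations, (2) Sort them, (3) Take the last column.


Rotations (sorted):
  0: $eeae -> last char: e
  1: ae$ee -> last char: e
  2: e$eea -> last char: a
  3: eae$e -> last char: e
  4: eeae$ -> last char: $


BWT = eeae$


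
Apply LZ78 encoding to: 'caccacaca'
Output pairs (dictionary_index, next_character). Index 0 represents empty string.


LZ78 encoding steps:
Dictionary: {0: ''}
Step 1: w='' (idx 0), next='c' -> output (0, 'c'), add 'c' as idx 1
Step 2: w='' (idx 0), next='a' -> output (0, 'a'), add 'a' as idx 2
Step 3: w='c' (idx 1), next='c' -> output (1, 'c'), add 'cc' as idx 3
Step 4: w='a' (idx 2), next='c' -> output (2, 'c'), add 'ac' as idx 4
Step 5: w='ac' (idx 4), next='a' -> output (4, 'a'), add 'aca' as idx 5


Encoded: [(0, 'c'), (0, 'a'), (1, 'c'), (2, 'c'), (4, 'a')]


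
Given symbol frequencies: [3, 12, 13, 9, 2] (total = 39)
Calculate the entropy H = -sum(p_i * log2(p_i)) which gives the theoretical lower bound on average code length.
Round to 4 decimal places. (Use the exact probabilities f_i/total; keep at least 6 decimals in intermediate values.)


Per-symbol terms -p_i * log2(p_i) with p_i = f_i/39:
  p = 3/39 = 0.076923: log2(p) = -3.700440, -p*log2(p) = 0.284649
  p = 12/39 = 0.307692: log2(p) = -1.700440, -p*log2(p) = 0.523212
  p = 13/39 = 0.333333: log2(p) = -1.584963, -p*log2(p) = 0.528321
  p = 9/39 = 0.230769: log2(p) = -2.115477, -p*log2(p) = 0.488187
  p = 2/39 = 0.051282: log2(p) = -4.285402, -p*log2(p) = 0.219764
H = 0.284649 + 0.523212 + 0.528321 + 0.488187 + 0.219764 = 2.044133

H = 2.0441 bits/symbol


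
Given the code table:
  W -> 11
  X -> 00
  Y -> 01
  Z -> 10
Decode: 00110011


Decoding:
00 -> X
11 -> W
00 -> X
11 -> W


Result: XWXW


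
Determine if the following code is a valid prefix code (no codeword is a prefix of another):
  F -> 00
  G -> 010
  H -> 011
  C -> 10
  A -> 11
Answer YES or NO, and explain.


Checking each pair (does one codeword prefix another?):
  F='00' vs G='010': no prefix
  F='00' vs H='011': no prefix
  F='00' vs C='10': no prefix
  F='00' vs A='11': no prefix
  G='010' vs F='00': no prefix
  G='010' vs H='011': no prefix
  G='010' vs C='10': no prefix
  G='010' vs A='11': no prefix
  H='011' vs F='00': no prefix
  H='011' vs G='010': no prefix
  H='011' vs C='10': no prefix
  H='011' vs A='11': no prefix
  C='10' vs F='00': no prefix
  C='10' vs G='010': no prefix
  C='10' vs H='011': no prefix
  C='10' vs A='11': no prefix
  A='11' vs F='00': no prefix
  A='11' vs G='010': no prefix
  A='11' vs H='011': no prefix
  A='11' vs C='10': no prefix
No violation found over all pairs.

YES -- this is a valid prefix code. No codeword is a prefix of any other codeword.


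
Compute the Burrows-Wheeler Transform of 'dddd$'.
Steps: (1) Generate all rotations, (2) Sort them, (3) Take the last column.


Rotations (sorted):
  0: $dddd -> last char: d
  1: d$ddd -> last char: d
  2: dd$dd -> last char: d
  3: ddd$d -> last char: d
  4: dddd$ -> last char: $


BWT = dddd$


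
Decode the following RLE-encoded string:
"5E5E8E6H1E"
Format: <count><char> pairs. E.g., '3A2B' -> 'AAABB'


Expanding each <count><char> pair:
  5E -> 'EEEEE'
  5E -> 'EEEEE'
  8E -> 'EEEEEEEE'
  6H -> 'HHHHHH'
  1E -> 'E'

Decoded = EEEEEEEEEEEEEEEEEEHHHHHHE


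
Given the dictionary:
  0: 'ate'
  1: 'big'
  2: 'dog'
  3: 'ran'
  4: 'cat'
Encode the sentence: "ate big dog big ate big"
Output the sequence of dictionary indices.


Look up each word in the dictionary:
  'ate' -> 0
  'big' -> 1
  'dog' -> 2
  'big' -> 1
  'ate' -> 0
  'big' -> 1

Encoded: [0, 1, 2, 1, 0, 1]


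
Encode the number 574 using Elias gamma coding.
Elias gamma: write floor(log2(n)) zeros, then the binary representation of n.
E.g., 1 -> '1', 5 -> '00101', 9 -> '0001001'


num_bits = floor(log2(574)) + 1 = 10
leading_zeros = num_bits - 1 = 9
binary(574) = 1000111110

Elias gamma(574) = '000000000' + '1000111110' = 0000000001000111110 (19 bits)


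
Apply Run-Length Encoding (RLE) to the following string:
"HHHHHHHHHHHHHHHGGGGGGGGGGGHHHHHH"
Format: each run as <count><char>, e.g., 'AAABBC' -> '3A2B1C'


Scanning runs left to right:
  i=0: run of 'H' x 15 -> '15H'
  i=15: run of 'G' x 11 -> '11G'
  i=26: run of 'H' x 6 -> '6H'

RLE = 15H11G6H


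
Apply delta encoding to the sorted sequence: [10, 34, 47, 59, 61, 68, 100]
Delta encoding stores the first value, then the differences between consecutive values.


First value: 10
Deltas:
  34 - 10 = 24
  47 - 34 = 13
  59 - 47 = 12
  61 - 59 = 2
  68 - 61 = 7
  100 - 68 = 32


Delta encoded: [10, 24, 13, 12, 2, 7, 32]


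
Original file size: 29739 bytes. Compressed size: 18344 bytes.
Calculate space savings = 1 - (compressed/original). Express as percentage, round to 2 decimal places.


ratio = compressed/original = 18344/29739 = 0.616833
savings = 1 - ratio = 1 - 0.616833 = 0.383167
as a percentage: 0.383167 * 100 = 38.32%

Space savings = 1 - 18344/29739 = 38.32%


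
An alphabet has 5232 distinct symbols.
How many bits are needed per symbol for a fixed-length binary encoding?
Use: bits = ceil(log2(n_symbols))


log2(5232) = 12.3531
Bracket: 2^12 = 4096 < 5232 <= 2^13 = 8192
So ceil(log2(5232)) = 13

bits = ceil(log2(5232)) = ceil(12.3531) = 13 bits


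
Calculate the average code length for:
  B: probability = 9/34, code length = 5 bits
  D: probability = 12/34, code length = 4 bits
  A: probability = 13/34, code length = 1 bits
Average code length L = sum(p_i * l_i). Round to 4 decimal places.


Weighted contributions p_i * l_i:
  B: (9/34) * 5 = 45/34
  D: (12/34) * 4 = 48/34
  A: (13/34) * 1 = 13/34
Sum = (45 + 48 + 13)/34 = 106/34

L = 106/34 = 3.1176 bits/symbol


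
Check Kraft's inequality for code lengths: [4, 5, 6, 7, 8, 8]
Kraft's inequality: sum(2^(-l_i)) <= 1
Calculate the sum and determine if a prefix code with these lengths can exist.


Sum = 2^(-4) + 2^(-5) + 2^(-6) + 2^(-7) + 2^(-8) + 2^(-8)
    = 0.0625 + 0.03125 + 0.015625 + 0.0078125 + 0.00390625 + 0.00390625
    = 32/256 = 0.125
Since 0.125 <= 1, Kraft's inequality IS satisfied.
A prefix code with these lengths CAN exist.

Kraft sum = 0.125. Satisfied.


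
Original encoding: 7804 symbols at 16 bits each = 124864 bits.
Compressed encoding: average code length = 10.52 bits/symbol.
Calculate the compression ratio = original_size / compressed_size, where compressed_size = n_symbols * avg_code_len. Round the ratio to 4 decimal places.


original_size = n_symbols * orig_bits = 7804 * 16 = 124864 bits
compressed_size = n_symbols * avg_code_len = 7804 * 10.52 = 82098.08 bits
ratio = original_size / compressed_size = 124864 / 82098.08 = 1.5209

Compression ratio = 1.5209


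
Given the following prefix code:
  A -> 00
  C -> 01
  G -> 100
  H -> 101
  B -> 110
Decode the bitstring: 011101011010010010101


Decoding step by step:
Bits 01 -> C
Bits 110 -> B
Bits 101 -> H
Bits 101 -> H
Bits 00 -> A
Bits 100 -> G
Bits 101 -> H
Bits 01 -> C


Decoded message: CBHHAGHC


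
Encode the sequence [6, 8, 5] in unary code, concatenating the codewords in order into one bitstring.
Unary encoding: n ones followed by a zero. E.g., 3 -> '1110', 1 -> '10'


Encode each number as n ones followed by a terminating 0:
  6 -> 1111110 (7 bits)
  8 -> 111111110 (9 bits)
  5 -> 111110 (6 bits)
Total length = 7 + 9 + 6 = 22 bits.

Unary([6, 8, 5]) = 1111110111111110111110 (22 bits)


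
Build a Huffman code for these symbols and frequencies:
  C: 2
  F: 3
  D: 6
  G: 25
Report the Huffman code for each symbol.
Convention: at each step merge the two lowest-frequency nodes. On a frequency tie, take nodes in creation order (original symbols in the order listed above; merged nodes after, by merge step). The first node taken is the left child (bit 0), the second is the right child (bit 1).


Huffman tree construction:
Step 1: Merge C(2) + F(3) = 5
Step 2: Merge (C+F)(5) + D(6) = 11
Step 3: Merge ((C+F)+D)(11) + G(25) = 36
Read each symbol's code off the tree from the root (left child = 0, right child = 1).

Codes:
  C: 000 (length 3)
  F: 001 (length 3)
  D: 01 (length 2)
  G: 1 (length 1)
Average code length: 52/36 = 1.4444 bits/symbol


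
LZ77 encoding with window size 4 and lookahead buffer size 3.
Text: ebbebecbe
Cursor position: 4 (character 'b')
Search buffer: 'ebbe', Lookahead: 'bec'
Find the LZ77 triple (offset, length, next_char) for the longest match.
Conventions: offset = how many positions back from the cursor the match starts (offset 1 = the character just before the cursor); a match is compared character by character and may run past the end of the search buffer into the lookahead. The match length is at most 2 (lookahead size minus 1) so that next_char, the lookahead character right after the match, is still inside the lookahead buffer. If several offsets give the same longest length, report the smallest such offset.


Try each offset into the search buffer:
  offset=1 (pos 3, char 'e'): match length 0
  offset=2 (pos 2, char 'b'): match length 2
  offset=3 (pos 1, char 'b'): match length 1
  offset=4 (pos 0, char 'e'): match length 0
Longest match has length 2 at offset 2.
next_char = character at position 4 + 2 = 6 -> 'c'

Best match: offset=2, length=2 (matching 'be' starting at position 2)
LZ77 triple: (2, 2, 'c')


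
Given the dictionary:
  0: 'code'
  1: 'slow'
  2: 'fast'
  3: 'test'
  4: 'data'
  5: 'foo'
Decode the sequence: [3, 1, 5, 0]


Look up each index in the dictionary:
  3 -> 'test'
  1 -> 'slow'
  5 -> 'foo'
  0 -> 'code'

Decoded: "test slow foo code"


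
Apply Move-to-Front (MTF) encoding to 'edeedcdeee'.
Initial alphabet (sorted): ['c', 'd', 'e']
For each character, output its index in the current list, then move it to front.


MTF encoding:
'e': index 2 in ['c', 'd', 'e'] -> ['e', 'c', 'd']
'd': index 2 in ['e', 'c', 'd'] -> ['d', 'e', 'c']
'e': index 1 in ['d', 'e', 'c'] -> ['e', 'd', 'c']
'e': index 0 in ['e', 'd', 'c'] -> ['e', 'd', 'c']
'd': index 1 in ['e', 'd', 'c'] -> ['d', 'e', 'c']
'c': index 2 in ['d', 'e', 'c'] -> ['c', 'd', 'e']
'd': index 1 in ['c', 'd', 'e'] -> ['d', 'c', 'e']
'e': index 2 in ['d', 'c', 'e'] -> ['e', 'd', 'c']
'e': index 0 in ['e', 'd', 'c'] -> ['e', 'd', 'c']
'e': index 0 in ['e', 'd', 'c'] -> ['e', 'd', 'c']


Output: [2, 2, 1, 0, 1, 2, 1, 2, 0, 0]


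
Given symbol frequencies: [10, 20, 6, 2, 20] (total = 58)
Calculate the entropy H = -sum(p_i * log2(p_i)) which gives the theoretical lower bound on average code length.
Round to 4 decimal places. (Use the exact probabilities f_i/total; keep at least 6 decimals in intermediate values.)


Per-symbol terms -p_i * log2(p_i) with p_i = f_i/58:
  p = 10/58 = 0.172414: log2(p) = -2.536053, -p*log2(p) = 0.437251
  p = 20/58 = 0.344828: log2(p) = -1.536053, -p*log2(p) = 0.529673
  p = 6/58 = 0.103448: log2(p) = -3.273018, -p*log2(p) = 0.338588
  p = 2/58 = 0.034483: log2(p) = -4.857981, -p*log2(p) = 0.167517
  p = 20/58 = 0.344828: log2(p) = -1.536053, -p*log2(p) = 0.529673
H = 0.437251 + 0.529673 + 0.338588 + 0.167517 + 0.529673 = 2.002702

H = 2.0027 bits/symbol


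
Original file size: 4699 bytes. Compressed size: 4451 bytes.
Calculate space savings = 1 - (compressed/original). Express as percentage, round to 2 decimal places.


ratio = compressed/original = 4451/4699 = 0.947223
savings = 1 - ratio = 1 - 0.947223 = 0.052777
as a percentage: 0.052777 * 100 = 5.28%

Space savings = 1 - 4451/4699 = 5.28%


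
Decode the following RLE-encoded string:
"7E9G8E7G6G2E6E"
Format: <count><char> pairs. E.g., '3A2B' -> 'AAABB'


Expanding each <count><char> pair:
  7E -> 'EEEEEEE'
  9G -> 'GGGGGGGGG'
  8E -> 'EEEEEEEE'
  7G -> 'GGGGGGG'
  6G -> 'GGGGGG'
  2E -> 'EE'
  6E -> 'EEEEEE'

Decoded = EEEEEEEGGGGGGGGGEEEEEEEEGGGGGGGGGGGGGEEEEEEEE


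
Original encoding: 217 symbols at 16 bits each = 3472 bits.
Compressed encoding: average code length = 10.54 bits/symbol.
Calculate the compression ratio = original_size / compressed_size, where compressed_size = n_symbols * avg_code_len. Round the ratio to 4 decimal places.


original_size = n_symbols * orig_bits = 217 * 16 = 3472 bits
compressed_size = n_symbols * avg_code_len = 217 * 10.54 = 2287.18 bits
ratio = original_size / compressed_size = 3472 / 2287.18 = 1.518

Compression ratio = 1.518


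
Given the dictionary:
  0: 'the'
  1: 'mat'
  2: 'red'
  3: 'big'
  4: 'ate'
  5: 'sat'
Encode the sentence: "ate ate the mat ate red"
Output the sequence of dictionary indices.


Look up each word in the dictionary:
  'ate' -> 4
  'ate' -> 4
  'the' -> 0
  'mat' -> 1
  'ate' -> 4
  'red' -> 2

Encoded: [4, 4, 0, 1, 4, 2]


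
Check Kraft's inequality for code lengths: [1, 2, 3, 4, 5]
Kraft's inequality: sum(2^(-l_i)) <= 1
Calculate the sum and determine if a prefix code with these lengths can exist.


Sum = 2^(-1) + 2^(-2) + 2^(-3) + 2^(-4) + 2^(-5)
    = 0.5 + 0.25 + 0.125 + 0.0625 + 0.03125
    = 31/32 = 0.96875
Since 0.96875 <= 1, Kraft's inequality IS satisfied.
A prefix code with these lengths CAN exist.

Kraft sum = 0.96875. Satisfied.


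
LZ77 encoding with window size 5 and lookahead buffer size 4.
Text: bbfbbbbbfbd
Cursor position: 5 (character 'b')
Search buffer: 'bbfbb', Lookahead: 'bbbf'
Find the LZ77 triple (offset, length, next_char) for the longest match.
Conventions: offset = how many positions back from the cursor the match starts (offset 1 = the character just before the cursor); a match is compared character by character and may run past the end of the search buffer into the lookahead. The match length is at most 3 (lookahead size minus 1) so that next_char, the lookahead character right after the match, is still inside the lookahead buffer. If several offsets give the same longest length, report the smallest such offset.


Try each offset into the search buffer:
  offset=1 (pos 4, char 'b'): match length 3
  offset=2 (pos 3, char 'b'): match length 3
  offset=3 (pos 2, char 'f'): match length 0
  offset=4 (pos 1, char 'b'): match length 1
  offset=5 (pos 0, char 'b'): match length 2
Longest match has length 3, found at offsets 1, 2; take the smallest, offset 1.
next_char = character at position 5 + 3 = 8 -> 'f'

Best match: offset=1, length=3 (matching 'bbb' starting at position 4)
LZ77 triple: (1, 3, 'f')


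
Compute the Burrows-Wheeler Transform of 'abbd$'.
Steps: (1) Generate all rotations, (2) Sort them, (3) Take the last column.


Rotations (sorted):
  0: $abbd -> last char: d
  1: abbd$ -> last char: $
  2: bbd$a -> last char: a
  3: bd$ab -> last char: b
  4: d$abb -> last char: b


BWT = d$abb


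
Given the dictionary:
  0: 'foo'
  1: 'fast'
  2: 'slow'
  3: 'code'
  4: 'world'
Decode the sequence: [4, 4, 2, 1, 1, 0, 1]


Look up each index in the dictionary:
  4 -> 'world'
  4 -> 'world'
  2 -> 'slow'
  1 -> 'fast'
  1 -> 'fast'
  0 -> 'foo'
  1 -> 'fast'

Decoded: "world world slow fast fast foo fast"


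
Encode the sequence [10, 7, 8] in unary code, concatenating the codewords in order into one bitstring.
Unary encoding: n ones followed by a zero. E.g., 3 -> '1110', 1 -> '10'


Encode each number as n ones followed by a terminating 0:
  10 -> 11111111110 (11 bits)
  7 -> 11111110 (8 bits)
  8 -> 111111110 (9 bits)
Total length = 11 + 8 + 9 = 28 bits.

Unary([10, 7, 8]) = 1111111111011111110111111110 (28 bits)


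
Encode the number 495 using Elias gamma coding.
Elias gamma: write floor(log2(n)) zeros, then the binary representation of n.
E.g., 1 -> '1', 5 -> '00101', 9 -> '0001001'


num_bits = floor(log2(495)) + 1 = 9
leading_zeros = num_bits - 1 = 8
binary(495) = 111101111

Elias gamma(495) = '00000000' + '111101111' = 00000000111101111 (17 bits)


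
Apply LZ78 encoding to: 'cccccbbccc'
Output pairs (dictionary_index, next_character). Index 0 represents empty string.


LZ78 encoding steps:
Dictionary: {0: ''}
Step 1: w='' (idx 0), next='c' -> output (0, 'c'), add 'c' as idx 1
Step 2: w='c' (idx 1), next='c' -> output (1, 'c'), add 'cc' as idx 2
Step 3: w='cc' (idx 2), next='b' -> output (2, 'b'), add 'ccb' as idx 3
Step 4: w='' (idx 0), next='b' -> output (0, 'b'), add 'b' as idx 4
Step 5: w='cc' (idx 2), next='c' -> output (2, 'c'), add 'ccc' as idx 5


Encoded: [(0, 'c'), (1, 'c'), (2, 'b'), (0, 'b'), (2, 'c')]


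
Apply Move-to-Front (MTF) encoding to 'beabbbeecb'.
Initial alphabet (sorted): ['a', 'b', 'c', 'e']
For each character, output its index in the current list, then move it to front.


MTF encoding:
'b': index 1 in ['a', 'b', 'c', 'e'] -> ['b', 'a', 'c', 'e']
'e': index 3 in ['b', 'a', 'c', 'e'] -> ['e', 'b', 'a', 'c']
'a': index 2 in ['e', 'b', 'a', 'c'] -> ['a', 'e', 'b', 'c']
'b': index 2 in ['a', 'e', 'b', 'c'] -> ['b', 'a', 'e', 'c']
'b': index 0 in ['b', 'a', 'e', 'c'] -> ['b', 'a', 'e', 'c']
'b': index 0 in ['b', 'a', 'e', 'c'] -> ['b', 'a', 'e', 'c']
'e': index 2 in ['b', 'a', 'e', 'c'] -> ['e', 'b', 'a', 'c']
'e': index 0 in ['e', 'b', 'a', 'c'] -> ['e', 'b', 'a', 'c']
'c': index 3 in ['e', 'b', 'a', 'c'] -> ['c', 'e', 'b', 'a']
'b': index 2 in ['c', 'e', 'b', 'a'] -> ['b', 'c', 'e', 'a']


Output: [1, 3, 2, 2, 0, 0, 2, 0, 3, 2]


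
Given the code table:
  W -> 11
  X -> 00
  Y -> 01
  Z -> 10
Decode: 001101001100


Decoding:
00 -> X
11 -> W
01 -> Y
00 -> X
11 -> W
00 -> X


Result: XWYXWX


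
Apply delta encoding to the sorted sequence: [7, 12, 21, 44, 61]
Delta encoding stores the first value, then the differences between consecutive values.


First value: 7
Deltas:
  12 - 7 = 5
  21 - 12 = 9
  44 - 21 = 23
  61 - 44 = 17


Delta encoded: [7, 5, 9, 23, 17]


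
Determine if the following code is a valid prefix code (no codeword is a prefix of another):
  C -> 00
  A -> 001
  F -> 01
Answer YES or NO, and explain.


Checking each pair (does one codeword prefix another?):
  C='00' vs A='001': prefix -- VIOLATION

NO -- this is NOT a valid prefix code. C (00) is a prefix of A (001).


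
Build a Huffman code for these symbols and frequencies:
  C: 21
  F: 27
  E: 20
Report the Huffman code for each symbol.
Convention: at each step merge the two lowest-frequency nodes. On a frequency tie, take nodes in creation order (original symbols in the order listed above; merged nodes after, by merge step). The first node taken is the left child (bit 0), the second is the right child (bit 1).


Huffman tree construction:
Step 1: Merge E(20) + C(21) = 41
Step 2: Merge F(27) + (E+C)(41) = 68
Read each symbol's code off the tree from the root (left child = 0, right child = 1).

Codes:
  C: 11 (length 2)
  F: 0 (length 1)
  E: 10 (length 2)
Average code length: 109/68 = 1.6029 bits/symbol


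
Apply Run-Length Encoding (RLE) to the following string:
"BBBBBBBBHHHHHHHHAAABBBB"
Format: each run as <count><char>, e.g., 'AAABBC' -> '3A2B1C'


Scanning runs left to right:
  i=0: run of 'B' x 8 -> '8B'
  i=8: run of 'H' x 8 -> '8H'
  i=16: run of 'A' x 3 -> '3A'
  i=19: run of 'B' x 4 -> '4B'

RLE = 8B8H3A4B


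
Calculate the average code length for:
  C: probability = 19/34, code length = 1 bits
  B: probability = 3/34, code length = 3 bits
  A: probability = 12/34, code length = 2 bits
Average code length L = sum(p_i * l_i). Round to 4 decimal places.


Weighted contributions p_i * l_i:
  C: (19/34) * 1 = 19/34
  B: (3/34) * 3 = 9/34
  A: (12/34) * 2 = 24/34
Sum = (19 + 9 + 24)/34 = 52/34

L = 52/34 = 1.5294 bits/symbol


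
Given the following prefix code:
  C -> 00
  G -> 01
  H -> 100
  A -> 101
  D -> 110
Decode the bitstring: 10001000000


Decoding step by step:
Bits 100 -> H
Bits 01 -> G
Bits 00 -> C
Bits 00 -> C
Bits 00 -> C


Decoded message: HGCCC


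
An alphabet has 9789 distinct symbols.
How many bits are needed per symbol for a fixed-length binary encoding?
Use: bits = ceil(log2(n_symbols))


log2(9789) = 13.2569
Bracket: 2^13 = 8192 < 9789 <= 2^14 = 16384
So ceil(log2(9789)) = 14

bits = ceil(log2(9789)) = ceil(13.2569) = 14 bits


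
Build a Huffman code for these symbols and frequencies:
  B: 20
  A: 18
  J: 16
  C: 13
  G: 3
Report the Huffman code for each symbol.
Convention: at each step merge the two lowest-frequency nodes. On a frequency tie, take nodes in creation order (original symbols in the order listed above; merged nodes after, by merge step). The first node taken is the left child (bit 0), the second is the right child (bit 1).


Huffman tree construction:
Step 1: Merge G(3) + C(13) = 16
Step 2: Merge J(16) + (G+C)(16) = 32
Step 3: Merge A(18) + B(20) = 38
Step 4: Merge (J+(G+C))(32) + (A+B)(38) = 70
Read each symbol's code off the tree from the root (left child = 0, right child = 1).

Codes:
  B: 11 (length 2)
  A: 10 (length 2)
  J: 00 (length 2)
  C: 011 (length 3)
  G: 010 (length 3)
Average code length: 156/70 = 2.2286 bits/symbol


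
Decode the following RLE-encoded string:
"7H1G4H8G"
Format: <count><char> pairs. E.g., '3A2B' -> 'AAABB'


Expanding each <count><char> pair:
  7H -> 'HHHHHHH'
  1G -> 'G'
  4H -> 'HHHH'
  8G -> 'GGGGGGGG'

Decoded = HHHHHHHGHHHHGGGGGGGG


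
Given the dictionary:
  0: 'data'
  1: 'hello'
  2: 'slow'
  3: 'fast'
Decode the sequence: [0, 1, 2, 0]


Look up each index in the dictionary:
  0 -> 'data'
  1 -> 'hello'
  2 -> 'slow'
  0 -> 'data'

Decoded: "data hello slow data"


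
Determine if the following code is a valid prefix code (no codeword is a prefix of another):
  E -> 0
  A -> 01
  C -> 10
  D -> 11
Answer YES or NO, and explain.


Checking each pair (does one codeword prefix another?):
  E='0' vs A='01': prefix -- VIOLATION

NO -- this is NOT a valid prefix code. E (0) is a prefix of A (01).


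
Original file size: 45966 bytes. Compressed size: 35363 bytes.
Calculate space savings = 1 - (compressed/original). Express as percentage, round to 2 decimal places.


ratio = compressed/original = 35363/45966 = 0.76933
savings = 1 - ratio = 1 - 0.76933 = 0.23067
as a percentage: 0.23067 * 100 = 23.07%

Space savings = 1 - 35363/45966 = 23.07%


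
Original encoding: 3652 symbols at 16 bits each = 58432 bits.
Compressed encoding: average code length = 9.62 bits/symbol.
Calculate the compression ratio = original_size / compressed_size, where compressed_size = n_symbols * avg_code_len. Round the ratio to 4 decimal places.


original_size = n_symbols * orig_bits = 3652 * 16 = 58432 bits
compressed_size = n_symbols * avg_code_len = 3652 * 9.62 = 35132.24 bits
ratio = original_size / compressed_size = 58432 / 35132.24 = 1.6632

Compression ratio = 1.6632


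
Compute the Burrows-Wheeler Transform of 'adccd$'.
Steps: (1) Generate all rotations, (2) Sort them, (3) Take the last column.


Rotations (sorted):
  0: $adccd -> last char: d
  1: adccd$ -> last char: $
  2: ccd$ad -> last char: d
  3: cd$adc -> last char: c
  4: d$adcc -> last char: c
  5: dccd$a -> last char: a


BWT = d$dcca


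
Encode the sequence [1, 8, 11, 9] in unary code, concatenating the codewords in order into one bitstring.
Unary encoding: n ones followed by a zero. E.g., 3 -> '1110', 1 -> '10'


Encode each number as n ones followed by a terminating 0:
  1 -> 10 (2 bits)
  8 -> 111111110 (9 bits)
  11 -> 111111111110 (12 bits)
  9 -> 1111111110 (10 bits)
Total length = 2 + 9 + 12 + 10 = 33 bits.

Unary([1, 8, 11, 9]) = 101111111101111111111101111111110 (33 bits)


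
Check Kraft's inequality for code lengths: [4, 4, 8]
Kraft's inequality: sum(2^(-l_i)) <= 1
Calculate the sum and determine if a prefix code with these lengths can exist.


Sum = 2^(-4) + 2^(-4) + 2^(-8)
    = 0.0625 + 0.0625 + 0.00390625
    = 33/256 = 0.12890625
Since 0.12890625 <= 1, Kraft's inequality IS satisfied.
A prefix code with these lengths CAN exist.

Kraft sum = 0.12890625. Satisfied.


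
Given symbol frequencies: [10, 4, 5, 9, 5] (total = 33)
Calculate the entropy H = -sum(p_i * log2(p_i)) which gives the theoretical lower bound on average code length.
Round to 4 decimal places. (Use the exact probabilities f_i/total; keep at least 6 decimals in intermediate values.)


Per-symbol terms -p_i * log2(p_i) with p_i = f_i/33:
  p = 10/33 = 0.303030: log2(p) = -1.722466, -p*log2(p) = 0.521959
  p = 4/33 = 0.121212: log2(p) = -3.044394, -p*log2(p) = 0.369017
  p = 5/33 = 0.151515: log2(p) = -2.722466, -p*log2(p) = 0.412495
  p = 9/33 = 0.272727: log2(p) = -1.874469, -p*log2(p) = 0.511219
  p = 5/33 = 0.151515: log2(p) = -2.722466, -p*log2(p) = 0.412495
H = 0.521959 + 0.369017 + 0.412495 + 0.511219 + 0.412495 = 2.227185

H = 2.2272 bits/symbol


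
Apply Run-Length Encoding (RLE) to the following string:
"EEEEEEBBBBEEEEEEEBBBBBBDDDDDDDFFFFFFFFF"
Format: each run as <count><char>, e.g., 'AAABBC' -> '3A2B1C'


Scanning runs left to right:
  i=0: run of 'E' x 6 -> '6E'
  i=6: run of 'B' x 4 -> '4B'
  i=10: run of 'E' x 7 -> '7E'
  i=17: run of 'B' x 6 -> '6B'
  i=23: run of 'D' x 7 -> '7D'
  i=30: run of 'F' x 9 -> '9F'

RLE = 6E4B7E6B7D9F


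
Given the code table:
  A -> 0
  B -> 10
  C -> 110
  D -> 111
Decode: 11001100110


Decoding:
110 -> C
0 -> A
110 -> C
0 -> A
110 -> C


Result: CACAC


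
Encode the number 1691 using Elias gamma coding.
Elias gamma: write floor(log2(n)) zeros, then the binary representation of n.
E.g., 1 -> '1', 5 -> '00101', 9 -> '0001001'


num_bits = floor(log2(1691)) + 1 = 11
leading_zeros = num_bits - 1 = 10
binary(1691) = 11010011011

Elias gamma(1691) = '0000000000' + '11010011011' = 000000000011010011011 (21 bits)


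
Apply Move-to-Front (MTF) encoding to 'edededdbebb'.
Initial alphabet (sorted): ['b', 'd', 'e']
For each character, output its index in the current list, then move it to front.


MTF encoding:
'e': index 2 in ['b', 'd', 'e'] -> ['e', 'b', 'd']
'd': index 2 in ['e', 'b', 'd'] -> ['d', 'e', 'b']
'e': index 1 in ['d', 'e', 'b'] -> ['e', 'd', 'b']
'd': index 1 in ['e', 'd', 'b'] -> ['d', 'e', 'b']
'e': index 1 in ['d', 'e', 'b'] -> ['e', 'd', 'b']
'd': index 1 in ['e', 'd', 'b'] -> ['d', 'e', 'b']
'd': index 0 in ['d', 'e', 'b'] -> ['d', 'e', 'b']
'b': index 2 in ['d', 'e', 'b'] -> ['b', 'd', 'e']
'e': index 2 in ['b', 'd', 'e'] -> ['e', 'b', 'd']
'b': index 1 in ['e', 'b', 'd'] -> ['b', 'e', 'd']
'b': index 0 in ['b', 'e', 'd'] -> ['b', 'e', 'd']


Output: [2, 2, 1, 1, 1, 1, 0, 2, 2, 1, 0]


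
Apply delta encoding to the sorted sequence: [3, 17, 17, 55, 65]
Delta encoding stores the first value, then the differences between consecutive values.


First value: 3
Deltas:
  17 - 3 = 14
  17 - 17 = 0
  55 - 17 = 38
  65 - 55 = 10


Delta encoded: [3, 14, 0, 38, 10]


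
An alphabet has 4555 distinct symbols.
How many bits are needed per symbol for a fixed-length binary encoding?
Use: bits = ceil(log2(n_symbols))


log2(4555) = 12.1532
Bracket: 2^12 = 4096 < 4555 <= 2^13 = 8192
So ceil(log2(4555)) = 13

bits = ceil(log2(4555)) = ceil(12.1532) = 13 bits


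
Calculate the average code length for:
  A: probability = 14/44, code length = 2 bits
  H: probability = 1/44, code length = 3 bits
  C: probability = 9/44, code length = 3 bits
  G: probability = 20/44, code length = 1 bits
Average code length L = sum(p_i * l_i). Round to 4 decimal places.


Weighted contributions p_i * l_i:
  A: (14/44) * 2 = 28/44
  H: (1/44) * 3 = 3/44
  C: (9/44) * 3 = 27/44
  G: (20/44) * 1 = 20/44
Sum = (28 + 3 + 27 + 20)/44 = 78/44

L = 78/44 = 1.7727 bits/symbol


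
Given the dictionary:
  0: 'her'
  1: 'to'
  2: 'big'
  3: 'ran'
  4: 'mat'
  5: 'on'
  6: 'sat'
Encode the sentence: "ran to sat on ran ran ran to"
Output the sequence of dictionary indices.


Look up each word in the dictionary:
  'ran' -> 3
  'to' -> 1
  'sat' -> 6
  'on' -> 5
  'ran' -> 3
  'ran' -> 3
  'ran' -> 3
  'to' -> 1

Encoded: [3, 1, 6, 5, 3, 3, 3, 1]


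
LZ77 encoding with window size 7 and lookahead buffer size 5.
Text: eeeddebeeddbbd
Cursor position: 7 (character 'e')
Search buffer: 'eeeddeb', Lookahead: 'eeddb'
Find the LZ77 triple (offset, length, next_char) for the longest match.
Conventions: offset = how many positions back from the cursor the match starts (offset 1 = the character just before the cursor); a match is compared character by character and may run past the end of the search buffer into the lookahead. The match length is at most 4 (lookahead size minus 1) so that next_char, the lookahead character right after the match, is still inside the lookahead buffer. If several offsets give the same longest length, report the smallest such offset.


Try each offset into the search buffer:
  offset=1 (pos 6, char 'b'): match length 0
  offset=2 (pos 5, char 'e'): match length 1
  offset=3 (pos 4, char 'd'): match length 0
  offset=4 (pos 3, char 'd'): match length 0
  offset=5 (pos 2, char 'e'): match length 1
  offset=6 (pos 1, char 'e'): match length 4
  offset=7 (pos 0, char 'e'): match length 2
Longest match has length 4 at offset 6.
next_char = character at position 7 + 4 = 11 -> 'b'

Best match: offset=6, length=4 (matching 'eedd' starting at position 1)
LZ77 triple: (6, 4, 'b')


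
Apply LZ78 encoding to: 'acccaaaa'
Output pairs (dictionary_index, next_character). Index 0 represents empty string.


LZ78 encoding steps:
Dictionary: {0: ''}
Step 1: w='' (idx 0), next='a' -> output (0, 'a'), add 'a' as idx 1
Step 2: w='' (idx 0), next='c' -> output (0, 'c'), add 'c' as idx 2
Step 3: w='c' (idx 2), next='c' -> output (2, 'c'), add 'cc' as idx 3
Step 4: w='a' (idx 1), next='a' -> output (1, 'a'), add 'aa' as idx 4
Step 5: w='aa' (idx 4), end of input -> output (4, '')


Encoded: [(0, 'a'), (0, 'c'), (2, 'c'), (1, 'a'), (4, '')]


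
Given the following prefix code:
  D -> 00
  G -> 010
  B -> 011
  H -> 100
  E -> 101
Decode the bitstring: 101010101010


Decoding step by step:
Bits 101 -> E
Bits 010 -> G
Bits 101 -> E
Bits 010 -> G


Decoded message: EGEG


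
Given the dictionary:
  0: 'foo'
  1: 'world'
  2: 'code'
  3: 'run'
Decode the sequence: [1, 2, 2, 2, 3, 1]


Look up each index in the dictionary:
  1 -> 'world'
  2 -> 'code'
  2 -> 'code'
  2 -> 'code'
  3 -> 'run'
  1 -> 'world'

Decoded: "world code code code run world"


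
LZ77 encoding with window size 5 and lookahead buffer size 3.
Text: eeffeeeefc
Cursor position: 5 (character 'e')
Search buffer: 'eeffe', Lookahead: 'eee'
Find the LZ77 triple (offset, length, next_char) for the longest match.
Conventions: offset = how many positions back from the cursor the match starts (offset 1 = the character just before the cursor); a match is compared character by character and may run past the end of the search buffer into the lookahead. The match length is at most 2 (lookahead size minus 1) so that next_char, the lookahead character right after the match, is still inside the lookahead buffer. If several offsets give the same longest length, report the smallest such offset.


Try each offset into the search buffer:
  offset=1 (pos 4, char 'e'): match length 2
  offset=2 (pos 3, char 'f'): match length 0
  offset=3 (pos 2, char 'f'): match length 0
  offset=4 (pos 1, char 'e'): match length 1
  offset=5 (pos 0, char 'e'): match length 2
Longest match has length 2, found at offsets 1, 5; take the smallest, offset 1.
next_char = character at position 5 + 2 = 7 -> 'e'

Best match: offset=1, length=2 (matching 'ee' starting at position 4)
LZ77 triple: (1, 2, 'e')
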